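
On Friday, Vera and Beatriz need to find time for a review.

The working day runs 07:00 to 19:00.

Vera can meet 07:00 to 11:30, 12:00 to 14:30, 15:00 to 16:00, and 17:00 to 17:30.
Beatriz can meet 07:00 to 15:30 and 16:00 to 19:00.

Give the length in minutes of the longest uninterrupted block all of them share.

Vera ∩ Beatriz: 07:00–11:30, 12:00–14:30, 15:00–15:30, 17:00–17:30.
Common window lengths: 270, 150, 30, 30 min; longest is 270.

270 minutes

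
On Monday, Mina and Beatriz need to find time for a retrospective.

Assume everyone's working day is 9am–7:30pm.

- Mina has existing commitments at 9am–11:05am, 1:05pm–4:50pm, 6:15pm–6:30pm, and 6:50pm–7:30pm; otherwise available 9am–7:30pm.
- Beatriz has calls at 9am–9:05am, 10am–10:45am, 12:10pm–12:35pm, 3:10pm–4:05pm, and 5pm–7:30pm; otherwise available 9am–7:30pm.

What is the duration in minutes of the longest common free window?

65 minutes

Mina free within 09:00–19:30: 11:05–13:05, 16:50–18:15, 18:30–18:50.
Beatriz free within 09:00–19:30: 09:05–10:00, 10:45–12:10, 12:35–15:10, 16:05–17:00.
Mina ∩ Beatriz: 11:05–12:10, 12:35–13:05, 16:50–17:00.
Common window lengths: 65, 30, 10 min; longest is 65.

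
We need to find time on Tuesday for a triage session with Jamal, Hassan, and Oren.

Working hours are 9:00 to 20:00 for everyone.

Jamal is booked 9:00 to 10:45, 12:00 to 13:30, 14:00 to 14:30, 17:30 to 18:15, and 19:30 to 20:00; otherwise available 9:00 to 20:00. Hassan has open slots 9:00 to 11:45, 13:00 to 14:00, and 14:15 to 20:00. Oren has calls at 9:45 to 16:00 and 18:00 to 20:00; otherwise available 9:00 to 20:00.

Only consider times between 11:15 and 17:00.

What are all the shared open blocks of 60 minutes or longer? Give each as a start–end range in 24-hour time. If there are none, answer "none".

Jamal free within 09:00–20:00: 10:45–12:00, 13:30–14:00, 14:30–17:30, 18:15–19:30.
Oren free within 09:00–20:00: 09:00–09:45, 16:00–18:00.
Jamal ∩ Hassan: 10:45–11:45, 13:30–14:00, 14:30–17:30, 18:15–19:30.
Jamal ∩ Hassan ∩ Oren: 16:00–17:30.
Restricted to 11:15–17:00: 16:00–17:00.
Windows ≥ 60 min: 16:00–17:00.

16:00–17:00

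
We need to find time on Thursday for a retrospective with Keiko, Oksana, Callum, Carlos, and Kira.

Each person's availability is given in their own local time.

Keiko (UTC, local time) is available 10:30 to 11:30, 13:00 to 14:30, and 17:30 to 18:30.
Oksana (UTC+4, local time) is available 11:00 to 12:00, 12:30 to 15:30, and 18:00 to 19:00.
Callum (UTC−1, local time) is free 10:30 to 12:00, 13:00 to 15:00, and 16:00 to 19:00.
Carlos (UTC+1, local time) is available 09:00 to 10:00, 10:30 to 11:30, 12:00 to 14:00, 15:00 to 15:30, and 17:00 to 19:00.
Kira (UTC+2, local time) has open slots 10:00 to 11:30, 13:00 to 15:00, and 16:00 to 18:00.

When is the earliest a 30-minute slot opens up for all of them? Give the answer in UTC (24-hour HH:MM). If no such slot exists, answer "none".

14:00

Keiko → UTC: 10:30–11:30, 13:00–14:30, 17:30–18:30.
Oksana → UTC: 07:00–08:00, 08:30–11:30, 14:00–15:00.
Callum → UTC: 11:30–13:00, 14:00–16:00, 17:00–20:00.
Carlos → UTC: 08:00–09:00, 09:30–10:30, 11:00–13:00, 14:00–14:30, 16:00–18:00.
Kira → UTC: 08:00–09:30, 11:00–13:00, 14:00–16:00.
Keiko ∩ Oksana: 10:30–11:30, 14:00–14:30.
Keiko ∩ Oksana ∩ Callum: 14:00–14:30.
Keiko ∩ Oksana ∩ Callum ∩ Carlos: 14:00–14:30.
Keiko ∩ Oksana ∩ Callum ∩ Carlos ∩ Kira: 14:00–14:30.
Windows ≥ 30 min: 14:00–14:30.
Earliest such window starts at 14:00.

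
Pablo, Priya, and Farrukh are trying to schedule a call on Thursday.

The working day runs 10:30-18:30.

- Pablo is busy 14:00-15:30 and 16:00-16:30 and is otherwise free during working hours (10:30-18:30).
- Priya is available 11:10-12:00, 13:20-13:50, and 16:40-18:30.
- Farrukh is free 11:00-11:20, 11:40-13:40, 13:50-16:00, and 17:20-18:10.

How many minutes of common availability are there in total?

100 minutes

Pablo free within 10:30–18:30: 10:30–14:00, 15:30–16:00, 16:30–18:30.
Pablo ∩ Priya: 11:10–12:00, 13:20–13:50, 16:40–18:30.
Pablo ∩ Priya ∩ Farrukh: 11:10–11:20, 11:40–12:00, 13:20–13:40, 17:20–18:10.
Total common minutes: 10 + 20 + 20 + 50 = 100.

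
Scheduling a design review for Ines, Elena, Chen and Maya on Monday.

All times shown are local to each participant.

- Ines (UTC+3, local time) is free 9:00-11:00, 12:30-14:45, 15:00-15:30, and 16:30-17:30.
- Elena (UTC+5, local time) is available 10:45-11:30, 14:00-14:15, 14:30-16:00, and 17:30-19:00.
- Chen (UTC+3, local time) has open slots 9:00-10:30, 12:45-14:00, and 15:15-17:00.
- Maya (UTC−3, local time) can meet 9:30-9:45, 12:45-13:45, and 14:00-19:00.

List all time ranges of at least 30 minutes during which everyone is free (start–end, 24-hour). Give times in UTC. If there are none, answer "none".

Ines → UTC: 06:00–08:00, 09:30–11:45, 12:00–12:30, 13:30–14:30.
Elena → UTC: 05:45–06:30, 09:00–09:15, 09:30–11:00, 12:30–14:00.
Chen → UTC: 06:00–07:30, 09:45–11:00, 12:15–14:00.
Maya → UTC: 12:30–12:45, 15:45–16:45, 17:00–22:00.
Ines ∩ Elena: 06:00–06:30, 09:30–11:00, 13:30–14:00.
Ines ∩ Elena ∩ Chen: 06:00–06:30, 09:45–11:00, 13:30–14:00.
Ines ∩ Elena ∩ Chen ∩ Maya: (none).
Windows ≥ 30 min: (none).

none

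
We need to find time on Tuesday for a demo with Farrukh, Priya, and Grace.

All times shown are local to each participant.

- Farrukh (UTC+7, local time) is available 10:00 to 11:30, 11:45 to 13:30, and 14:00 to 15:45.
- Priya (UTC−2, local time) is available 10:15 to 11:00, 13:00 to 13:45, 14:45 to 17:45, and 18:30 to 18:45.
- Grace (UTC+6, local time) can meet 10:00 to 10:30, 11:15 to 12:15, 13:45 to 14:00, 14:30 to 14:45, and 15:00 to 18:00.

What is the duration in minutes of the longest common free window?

0 minutes

Farrukh → UTC: 03:00–04:30, 04:45–06:30, 07:00–08:45.
Priya → UTC: 12:15–13:00, 15:00–15:45, 16:45–19:45, 20:30–20:45.
Grace → UTC: 04:00–04:30, 05:15–06:15, 07:45–08:00, 08:30–08:45, 09:00–12:00.
Farrukh ∩ Priya: (none).
Farrukh ∩ Priya ∩ Grace: (none).
No common window.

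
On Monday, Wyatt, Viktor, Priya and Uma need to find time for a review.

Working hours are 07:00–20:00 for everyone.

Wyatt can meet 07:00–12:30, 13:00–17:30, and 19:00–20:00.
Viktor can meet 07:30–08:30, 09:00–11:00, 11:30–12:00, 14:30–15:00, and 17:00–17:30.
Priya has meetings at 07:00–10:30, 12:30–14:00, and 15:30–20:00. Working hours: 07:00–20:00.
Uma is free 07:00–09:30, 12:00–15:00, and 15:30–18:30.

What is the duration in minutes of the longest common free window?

Priya free within 07:00–20:00: 10:30–12:30, 14:00–15:30.
Wyatt ∩ Viktor: 07:30–08:30, 09:00–11:00, 11:30–12:00, 14:30–15:00, 17:00–17:30.
Wyatt ∩ Viktor ∩ Priya: 10:30–11:00, 11:30–12:00, 14:30–15:00.
Wyatt ∩ Viktor ∩ Priya ∩ Uma: 14:30–15:00.
Single common window of 30 minutes.

30 minutes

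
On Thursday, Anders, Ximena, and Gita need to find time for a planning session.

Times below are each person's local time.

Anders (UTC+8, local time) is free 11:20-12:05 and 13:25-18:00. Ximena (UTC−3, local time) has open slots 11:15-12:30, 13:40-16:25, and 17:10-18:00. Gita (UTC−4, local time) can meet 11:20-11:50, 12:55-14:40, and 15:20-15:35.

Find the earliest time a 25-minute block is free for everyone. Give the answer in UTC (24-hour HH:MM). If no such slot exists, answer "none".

Anders → UTC: 03:20–04:05, 05:25–10:00.
Ximena → UTC: 14:15–15:30, 16:40–19:25, 20:10–21:00.
Gita → UTC: 15:20–15:50, 16:55–18:40, 19:20–19:35.
Anders ∩ Ximena: (none).
Anders ∩ Ximena ∩ Gita: (none).
Windows ≥ 25 min: (none).

none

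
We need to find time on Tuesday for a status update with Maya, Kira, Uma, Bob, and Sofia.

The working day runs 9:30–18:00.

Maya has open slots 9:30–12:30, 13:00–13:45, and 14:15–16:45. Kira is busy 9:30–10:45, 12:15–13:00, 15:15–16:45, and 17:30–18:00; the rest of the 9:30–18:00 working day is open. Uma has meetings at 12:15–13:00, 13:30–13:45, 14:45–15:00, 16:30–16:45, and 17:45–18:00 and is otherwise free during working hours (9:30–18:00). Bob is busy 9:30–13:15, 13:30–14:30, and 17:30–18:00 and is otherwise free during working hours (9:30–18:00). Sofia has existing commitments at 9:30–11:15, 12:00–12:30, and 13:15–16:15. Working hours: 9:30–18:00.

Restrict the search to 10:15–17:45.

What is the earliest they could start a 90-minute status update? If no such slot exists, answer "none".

none

Kira free within 09:30–18:00: 10:45–12:15, 13:00–15:15, 16:45–17:30.
Uma free within 09:30–18:00: 09:30–12:15, 13:00–13:30, 13:45–14:45, 15:00–16:30, 16:45–17:45.
Bob free within 09:30–18:00: 13:15–13:30, 14:30–17:30.
Sofia free within 09:30–18:00: 11:15–12:00, 12:30–13:15, 16:15–18:00.
Maya ∩ Kira: 10:45–12:15, 13:00–13:45, 14:15–15:15.
Maya ∩ Kira ∩ Uma: 10:45–12:15, 13:00–13:30, 14:15–14:45, 15:00–15:15.
Maya ∩ Kira ∩ Uma ∩ Bob: 13:15–13:30, 14:30–14:45, 15:00–15:15.
Maya ∩ Kira ∩ Uma ∩ Bob ∩ Sofia: (none).
Restricted to 10:15–17:45: (none).
Windows ≥ 90 min: (none).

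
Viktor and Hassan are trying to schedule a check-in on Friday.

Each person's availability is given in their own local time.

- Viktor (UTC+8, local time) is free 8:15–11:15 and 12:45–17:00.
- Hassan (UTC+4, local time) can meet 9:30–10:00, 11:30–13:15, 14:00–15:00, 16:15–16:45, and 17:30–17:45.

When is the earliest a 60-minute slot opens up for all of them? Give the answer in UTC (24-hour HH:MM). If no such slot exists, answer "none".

07:30

Viktor → UTC: 00:15–03:15, 04:45–09:00.
Hassan → UTC: 05:30–06:00, 07:30–09:15, 10:00–11:00, 12:15–12:45, 13:30–13:45.
Viktor ∩ Hassan: 05:30–06:00, 07:30–09:00.
Windows ≥ 60 min: 07:30–09:00.
Earliest such window starts at 07:30.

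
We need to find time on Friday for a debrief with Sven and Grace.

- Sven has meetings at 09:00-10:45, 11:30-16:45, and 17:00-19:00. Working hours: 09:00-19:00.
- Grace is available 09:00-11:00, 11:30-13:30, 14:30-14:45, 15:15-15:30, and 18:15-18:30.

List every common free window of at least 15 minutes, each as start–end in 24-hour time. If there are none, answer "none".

Sven free within 09:00–19:00: 10:45–11:30, 16:45–17:00.
Sven ∩ Grace: 10:45–11:00.
Windows ≥ 15 min: 10:45–11:00.

10:45–11:00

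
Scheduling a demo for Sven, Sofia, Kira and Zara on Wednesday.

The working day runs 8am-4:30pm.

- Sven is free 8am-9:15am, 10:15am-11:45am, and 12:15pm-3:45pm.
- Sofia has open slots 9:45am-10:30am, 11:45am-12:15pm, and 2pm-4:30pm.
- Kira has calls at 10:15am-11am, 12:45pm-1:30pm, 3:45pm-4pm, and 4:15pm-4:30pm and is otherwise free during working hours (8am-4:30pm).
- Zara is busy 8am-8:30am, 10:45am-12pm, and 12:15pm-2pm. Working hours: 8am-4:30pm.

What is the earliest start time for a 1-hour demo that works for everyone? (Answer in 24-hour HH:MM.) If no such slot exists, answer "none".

Kira free within 08:00–16:30: 08:00–10:15, 11:00–12:45, 13:30–15:45, 16:00–16:15.
Zara free within 08:00–16:30: 08:30–10:45, 12:00–12:15, 14:00–16:30.
Sven ∩ Sofia: 10:15–10:30, 14:00–15:45.
Sven ∩ Sofia ∩ Kira: 14:00–15:45.
Sven ∩ Sofia ∩ Kira ∩ Zara: 14:00–15:45.
Windows ≥ 60 min: 14:00–15:45.
Earliest such window starts at 14:00.

14:00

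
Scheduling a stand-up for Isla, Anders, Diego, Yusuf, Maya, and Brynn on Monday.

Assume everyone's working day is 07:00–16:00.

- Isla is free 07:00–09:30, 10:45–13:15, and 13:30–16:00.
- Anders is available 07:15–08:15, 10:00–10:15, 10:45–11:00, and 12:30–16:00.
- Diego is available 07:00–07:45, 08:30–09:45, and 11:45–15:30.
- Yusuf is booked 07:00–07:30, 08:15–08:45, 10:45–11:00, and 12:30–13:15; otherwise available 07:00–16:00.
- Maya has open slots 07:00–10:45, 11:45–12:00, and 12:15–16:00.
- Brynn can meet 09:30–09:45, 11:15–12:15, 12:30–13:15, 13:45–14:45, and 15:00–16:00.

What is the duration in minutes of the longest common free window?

60 minutes

Yusuf free within 07:00–16:00: 07:30–08:15, 08:45–10:45, 11:00–12:30, 13:15–16:00.
Isla ∩ Anders: 07:15–08:15, 10:45–11:00, 12:30–13:15, 13:30–16:00.
Isla ∩ Anders ∩ Diego: 07:15–07:45, 12:30–13:15, 13:30–15:30.
Isla ∩ Anders ∩ Diego ∩ Yusuf: 07:30–07:45, 13:30–15:30.
Isla ∩ Anders ∩ Diego ∩ Yusuf ∩ Maya: 07:30–07:45, 13:30–15:30.
Isla ∩ Anders ∩ Diego ∩ Yusuf ∩ Maya ∩ Brynn: 13:45–14:45, 15:00–15:30.
Common window lengths: 60, 30 min; longest is 60.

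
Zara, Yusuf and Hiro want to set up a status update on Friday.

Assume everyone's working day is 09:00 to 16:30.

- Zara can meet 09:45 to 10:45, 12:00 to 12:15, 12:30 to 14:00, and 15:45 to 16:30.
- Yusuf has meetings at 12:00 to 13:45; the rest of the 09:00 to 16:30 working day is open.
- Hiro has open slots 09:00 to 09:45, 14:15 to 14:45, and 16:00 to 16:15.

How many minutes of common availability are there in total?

Yusuf free within 09:00–16:30: 09:00–12:00, 13:45–16:30.
Zara ∩ Yusuf: 09:45–10:45, 13:45–14:00, 15:45–16:30.
Zara ∩ Yusuf ∩ Hiro: 16:00–16:15.
Total common minutes: 15.

15 minutes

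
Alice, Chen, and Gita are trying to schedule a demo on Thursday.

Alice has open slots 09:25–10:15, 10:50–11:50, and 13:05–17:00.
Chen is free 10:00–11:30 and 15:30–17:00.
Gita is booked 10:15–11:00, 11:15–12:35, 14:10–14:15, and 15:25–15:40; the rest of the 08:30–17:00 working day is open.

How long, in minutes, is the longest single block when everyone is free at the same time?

Gita free within 08:30–17:00: 08:30–10:15, 11:00–11:15, 12:35–14:10, 14:15–15:25, 15:40–17:00.
Alice ∩ Chen: 10:00–10:15, 10:50–11:30, 15:30–17:00.
Alice ∩ Chen ∩ Gita: 10:00–10:15, 11:00–11:15, 15:40–17:00.
Common window lengths: 15, 15, 80 min; longest is 80.

80 minutes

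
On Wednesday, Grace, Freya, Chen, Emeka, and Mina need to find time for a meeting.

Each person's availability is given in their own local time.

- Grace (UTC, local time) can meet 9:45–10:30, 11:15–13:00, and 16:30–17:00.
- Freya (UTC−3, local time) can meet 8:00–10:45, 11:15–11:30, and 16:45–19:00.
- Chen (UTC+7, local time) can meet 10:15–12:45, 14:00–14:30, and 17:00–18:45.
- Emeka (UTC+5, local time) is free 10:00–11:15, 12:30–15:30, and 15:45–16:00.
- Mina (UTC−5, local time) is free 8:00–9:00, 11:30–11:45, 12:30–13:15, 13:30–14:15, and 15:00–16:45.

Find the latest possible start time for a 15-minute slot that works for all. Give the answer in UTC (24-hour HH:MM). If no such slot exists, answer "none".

Grace → UTC: 09:45–10:30, 11:15–13:00, 16:30–17:00.
Freya → UTC: 11:00–13:45, 14:15–14:30, 19:45–22:00.
Chen → UTC: 03:15–05:45, 07:00–07:30, 10:00–11:45.
Emeka → UTC: 05:00–06:15, 07:30–10:30, 10:45–11:00.
Mina → UTC: 13:00–14:00, 16:30–16:45, 17:30–18:15, 18:30–19:15, 20:00–21:45.
Grace ∩ Freya: 11:15–13:00.
Grace ∩ Freya ∩ Chen: 11:15–11:45.
Grace ∩ Freya ∩ Chen ∩ Emeka: (none).
Grace ∩ Freya ∩ Chen ∩ Emeka ∩ Mina: (none).
Windows ≥ 15 min: (none).

none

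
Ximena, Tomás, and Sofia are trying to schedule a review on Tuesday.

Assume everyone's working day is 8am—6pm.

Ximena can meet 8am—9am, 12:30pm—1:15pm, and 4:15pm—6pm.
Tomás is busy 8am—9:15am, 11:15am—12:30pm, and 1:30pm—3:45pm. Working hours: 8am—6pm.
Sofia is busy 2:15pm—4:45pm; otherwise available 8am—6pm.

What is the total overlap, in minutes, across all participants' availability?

Tomás free within 08:00–18:00: 09:15–11:15, 12:30–13:30, 15:45–18:00.
Sofia free within 08:00–18:00: 08:00–14:15, 16:45–18:00.
Ximena ∩ Tomás: 12:30–13:15, 16:15–18:00.
Ximena ∩ Tomás ∩ Sofia: 12:30–13:15, 16:45–18:00.
Total common minutes: 45 + 75 = 120.

120 minutes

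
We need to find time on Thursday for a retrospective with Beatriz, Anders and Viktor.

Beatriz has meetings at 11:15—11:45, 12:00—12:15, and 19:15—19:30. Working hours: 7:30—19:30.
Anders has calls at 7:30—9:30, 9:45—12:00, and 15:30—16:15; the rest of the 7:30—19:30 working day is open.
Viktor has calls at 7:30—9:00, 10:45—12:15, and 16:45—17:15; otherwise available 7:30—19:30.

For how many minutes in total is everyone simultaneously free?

360 minutes

Beatriz free within 07:30–19:30: 07:30–11:15, 11:45–12:00, 12:15–19:15.
Anders free within 07:30–19:30: 09:30–09:45, 12:00–15:30, 16:15–19:30.
Viktor free within 07:30–19:30: 09:00–10:45, 12:15–16:45, 17:15–19:30.
Beatriz ∩ Anders: 09:30–09:45, 12:15–15:30, 16:15–19:15.
Beatriz ∩ Anders ∩ Viktor: 09:30–09:45, 12:15–15:30, 16:15–16:45, 17:15–19:15.
Total common minutes: 15 + 195 + 30 + 120 = 360.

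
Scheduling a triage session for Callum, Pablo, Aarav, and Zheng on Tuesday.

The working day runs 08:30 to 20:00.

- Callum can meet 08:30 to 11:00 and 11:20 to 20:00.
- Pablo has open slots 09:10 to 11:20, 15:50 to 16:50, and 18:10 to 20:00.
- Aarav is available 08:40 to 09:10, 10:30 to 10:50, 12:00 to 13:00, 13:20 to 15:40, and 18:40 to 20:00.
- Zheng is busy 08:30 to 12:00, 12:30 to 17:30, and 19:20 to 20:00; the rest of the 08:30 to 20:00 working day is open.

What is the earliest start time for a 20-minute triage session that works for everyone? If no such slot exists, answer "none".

18:40

Zheng free within 08:30–20:00: 12:00–12:30, 17:30–19:20.
Callum ∩ Pablo: 09:10–11:00, 15:50–16:50, 18:10–20:00.
Callum ∩ Pablo ∩ Aarav: 10:30–10:50, 18:40–20:00.
Callum ∩ Pablo ∩ Aarav ∩ Zheng: 18:40–19:20.
Windows ≥ 20 min: 18:40–19:20.
Earliest such window starts at 18:40.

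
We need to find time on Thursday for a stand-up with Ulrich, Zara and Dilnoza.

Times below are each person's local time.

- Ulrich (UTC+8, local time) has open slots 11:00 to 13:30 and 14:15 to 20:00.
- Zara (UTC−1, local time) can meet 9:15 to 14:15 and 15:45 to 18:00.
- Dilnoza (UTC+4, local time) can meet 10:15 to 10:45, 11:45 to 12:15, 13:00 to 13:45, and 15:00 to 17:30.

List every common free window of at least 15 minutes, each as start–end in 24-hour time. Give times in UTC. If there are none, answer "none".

Ulrich → UTC: 03:00–05:30, 06:15–12:00.
Zara → UTC: 10:15–15:15, 16:45–19:00.
Dilnoza → UTC: 06:15–06:45, 07:45–08:15, 09:00–09:45, 11:00–13:30.
Ulrich ∩ Zara: 10:15–12:00.
Ulrich ∩ Zara ∩ Dilnoza: 11:00–12:00.
Windows ≥ 15 min: 11:00–12:00.

11:00–12:00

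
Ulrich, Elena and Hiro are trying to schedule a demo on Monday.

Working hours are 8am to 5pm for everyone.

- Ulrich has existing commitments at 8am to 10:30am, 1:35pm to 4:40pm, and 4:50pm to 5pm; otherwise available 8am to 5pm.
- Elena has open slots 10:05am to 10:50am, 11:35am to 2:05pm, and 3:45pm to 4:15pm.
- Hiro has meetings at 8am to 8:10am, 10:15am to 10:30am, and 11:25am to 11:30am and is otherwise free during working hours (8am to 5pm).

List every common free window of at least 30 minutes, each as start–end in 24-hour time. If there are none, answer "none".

11:35–13:35

Ulrich free within 08:00–17:00: 10:30–13:35, 16:40–16:50.
Hiro free within 08:00–17:00: 08:10–10:15, 10:30–11:25, 11:30–17:00.
Ulrich ∩ Elena: 10:30–10:50, 11:35–13:35.
Ulrich ∩ Elena ∩ Hiro: 10:30–10:50, 11:35–13:35.
Windows ≥ 30 min: 11:35–13:35.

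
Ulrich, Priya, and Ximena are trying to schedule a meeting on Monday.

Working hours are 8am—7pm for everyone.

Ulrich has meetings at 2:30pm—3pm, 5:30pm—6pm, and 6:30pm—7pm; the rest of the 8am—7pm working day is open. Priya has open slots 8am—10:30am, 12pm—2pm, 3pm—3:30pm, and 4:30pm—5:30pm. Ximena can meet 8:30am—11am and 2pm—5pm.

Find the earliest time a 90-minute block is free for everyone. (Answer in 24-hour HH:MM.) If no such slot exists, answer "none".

Ulrich free within 08:00–19:00: 08:00–14:30, 15:00–17:30, 18:00–18:30.
Ulrich ∩ Priya: 08:00–10:30, 12:00–14:00, 15:00–15:30, 16:30–17:30.
Ulrich ∩ Priya ∩ Ximena: 08:30–10:30, 15:00–15:30, 16:30–17:00.
Windows ≥ 90 min: 08:30–10:30.
Earliest such window starts at 08:30.

08:30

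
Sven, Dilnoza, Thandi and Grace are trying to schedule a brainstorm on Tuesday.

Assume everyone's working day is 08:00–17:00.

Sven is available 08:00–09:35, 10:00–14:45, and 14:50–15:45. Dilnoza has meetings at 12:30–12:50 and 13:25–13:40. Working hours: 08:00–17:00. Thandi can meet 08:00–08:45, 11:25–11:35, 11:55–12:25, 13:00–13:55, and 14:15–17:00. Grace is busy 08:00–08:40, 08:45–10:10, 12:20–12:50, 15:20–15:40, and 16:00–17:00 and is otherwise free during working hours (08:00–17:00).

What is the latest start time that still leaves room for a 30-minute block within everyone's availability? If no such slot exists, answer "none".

Dilnoza free within 08:00–17:00: 08:00–12:30, 12:50–13:25, 13:40–17:00.
Grace free within 08:00–17:00: 08:40–08:45, 10:10–12:20, 12:50–15:20, 15:40–16:00.
Sven ∩ Dilnoza: 08:00–09:35, 10:00–12:30, 12:50–13:25, 13:40–14:45, 14:50–15:45.
Sven ∩ Dilnoza ∩ Thandi: 08:00–08:45, 11:25–11:35, 11:55–12:25, 13:00–13:25, 13:40–13:55, 14:15–14:45, 14:50–15:45.
Sven ∩ Dilnoza ∩ Thandi ∩ Grace: 08:40–08:45, 11:25–11:35, 11:55–12:20, 13:00–13:25, 13:40–13:55, 14:15–14:45, 14:50–15:20, 15:40–15:45.
Windows ≥ 30 min: 14:15–14:45, 14:50–15:20.
Latest start in the last window 14:50–15:20 is 15:20 − 30 min = 14:50.

14:50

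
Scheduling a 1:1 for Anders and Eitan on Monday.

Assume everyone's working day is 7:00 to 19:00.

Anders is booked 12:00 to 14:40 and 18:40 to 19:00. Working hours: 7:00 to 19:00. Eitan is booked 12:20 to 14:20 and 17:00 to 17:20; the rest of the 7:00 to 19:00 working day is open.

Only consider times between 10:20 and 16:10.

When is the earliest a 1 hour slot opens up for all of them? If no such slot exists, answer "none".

Anders free within 07:00–19:00: 07:00–12:00, 14:40–18:40.
Eitan free within 07:00–19:00: 07:00–12:20, 14:20–17:00, 17:20–19:00.
Anders ∩ Eitan: 07:00–12:00, 14:40–17:00, 17:20–18:40.
Restricted to 10:20–16:10: 10:20–12:00, 14:40–16:10.
Windows ≥ 60 min: 10:20–12:00, 14:40–16:10.
Earliest such window starts at 10:20.

10:20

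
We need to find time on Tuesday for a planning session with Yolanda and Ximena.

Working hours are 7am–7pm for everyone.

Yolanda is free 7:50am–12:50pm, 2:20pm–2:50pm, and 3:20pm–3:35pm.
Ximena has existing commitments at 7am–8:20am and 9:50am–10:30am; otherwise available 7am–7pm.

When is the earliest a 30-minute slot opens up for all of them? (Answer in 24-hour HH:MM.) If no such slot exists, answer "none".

Ximena free within 07:00–19:00: 08:20–09:50, 10:30–19:00.
Yolanda ∩ Ximena: 08:20–09:50, 10:30–12:50, 14:20–14:50, 15:20–15:35.
Windows ≥ 30 min: 08:20–09:50, 10:30–12:50, 14:20–14:50.
Earliest such window starts at 08:20.

08:20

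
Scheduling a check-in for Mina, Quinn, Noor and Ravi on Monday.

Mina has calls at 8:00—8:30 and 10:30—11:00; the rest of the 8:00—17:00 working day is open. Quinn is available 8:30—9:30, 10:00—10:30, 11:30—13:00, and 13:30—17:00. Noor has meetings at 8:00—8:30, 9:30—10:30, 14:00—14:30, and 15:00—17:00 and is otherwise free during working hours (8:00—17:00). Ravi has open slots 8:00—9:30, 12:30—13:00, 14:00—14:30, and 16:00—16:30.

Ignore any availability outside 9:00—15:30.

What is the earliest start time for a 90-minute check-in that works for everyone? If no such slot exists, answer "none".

Mina free within 08:00–17:00: 08:30–10:30, 11:00–17:00.
Noor free within 08:00–17:00: 08:30–09:30, 10:30–14:00, 14:30–15:00.
Mina ∩ Quinn: 08:30–09:30, 10:00–10:30, 11:30–13:00, 13:30–17:00.
Mina ∩ Quinn ∩ Noor: 08:30–09:30, 11:30–13:00, 13:30–14:00, 14:30–15:00.
Mina ∩ Quinn ∩ Noor ∩ Ravi: 08:30–09:30, 12:30–13:00.
Restricted to 09:00–15:30: 09:00–09:30, 12:30–13:00.
Windows ≥ 90 min: (none).

none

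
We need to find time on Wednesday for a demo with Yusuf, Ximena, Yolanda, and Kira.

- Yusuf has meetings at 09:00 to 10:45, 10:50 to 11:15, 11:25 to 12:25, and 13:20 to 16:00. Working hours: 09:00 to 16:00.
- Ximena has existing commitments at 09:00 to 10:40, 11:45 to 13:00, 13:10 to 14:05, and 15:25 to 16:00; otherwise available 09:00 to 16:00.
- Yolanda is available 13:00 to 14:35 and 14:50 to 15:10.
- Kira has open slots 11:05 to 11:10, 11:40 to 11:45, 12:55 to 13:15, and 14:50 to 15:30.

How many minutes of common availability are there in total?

10 minutes

Yusuf free within 09:00–16:00: 10:45–10:50, 11:15–11:25, 12:25–13:20.
Ximena free within 09:00–16:00: 10:40–11:45, 13:00–13:10, 14:05–15:25.
Yusuf ∩ Ximena: 10:45–10:50, 11:15–11:25, 13:00–13:10.
Yusuf ∩ Ximena ∩ Yolanda: 13:00–13:10.
Yusuf ∩ Ximena ∩ Yolanda ∩ Kira: 13:00–13:10.
Total common minutes: 10.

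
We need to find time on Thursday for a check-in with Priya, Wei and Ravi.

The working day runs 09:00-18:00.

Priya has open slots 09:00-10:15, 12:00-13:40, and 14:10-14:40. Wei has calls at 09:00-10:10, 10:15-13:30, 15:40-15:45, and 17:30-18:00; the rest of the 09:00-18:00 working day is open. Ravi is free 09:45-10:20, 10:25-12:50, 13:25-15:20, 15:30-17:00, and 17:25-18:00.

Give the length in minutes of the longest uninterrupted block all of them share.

Wei free within 09:00–18:00: 10:10–10:15, 13:30–15:40, 15:45–17:30.
Priya ∩ Wei: 10:10–10:15, 13:30–13:40, 14:10–14:40.
Priya ∩ Wei ∩ Ravi: 10:10–10:15, 13:30–13:40, 14:10–14:40.
Common window lengths: 5, 10, 30 min; longest is 30.

30 minutes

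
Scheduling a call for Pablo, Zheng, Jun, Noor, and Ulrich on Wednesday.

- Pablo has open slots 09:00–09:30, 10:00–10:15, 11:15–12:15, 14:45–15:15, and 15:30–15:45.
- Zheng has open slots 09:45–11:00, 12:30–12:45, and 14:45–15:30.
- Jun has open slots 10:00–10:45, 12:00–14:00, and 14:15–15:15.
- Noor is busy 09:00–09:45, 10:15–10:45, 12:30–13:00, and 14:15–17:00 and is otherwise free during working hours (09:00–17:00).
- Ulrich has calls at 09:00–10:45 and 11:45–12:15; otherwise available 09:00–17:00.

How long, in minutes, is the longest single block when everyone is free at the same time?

Noor free within 09:00–17:00: 09:45–10:15, 10:45–12:30, 13:00–14:15.
Ulrich free within 09:00–17:00: 10:45–11:45, 12:15–17:00.
Pablo ∩ Zheng: 10:00–10:15, 14:45–15:15.
Pablo ∩ Zheng ∩ Jun: 10:00–10:15, 14:45–15:15.
Pablo ∩ Zheng ∩ Jun ∩ Noor: 10:00–10:15.
Pablo ∩ Zheng ∩ Jun ∩ Noor ∩ Ulrich: (none).
No common window.

0 minutes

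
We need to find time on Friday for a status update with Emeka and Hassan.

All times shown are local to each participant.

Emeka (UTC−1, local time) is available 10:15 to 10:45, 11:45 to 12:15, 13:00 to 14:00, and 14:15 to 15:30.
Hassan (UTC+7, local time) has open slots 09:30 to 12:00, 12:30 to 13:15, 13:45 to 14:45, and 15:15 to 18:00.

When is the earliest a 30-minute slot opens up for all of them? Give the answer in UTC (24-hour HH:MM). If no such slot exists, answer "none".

none

Emeka → UTC: 11:15–11:45, 12:45–13:15, 14:00–15:00, 15:15–16:30.
Hassan → UTC: 02:30–05:00, 05:30–06:15, 06:45–07:45, 08:15–11:00.
Emeka ∩ Hassan: (none).
Windows ≥ 30 min: (none).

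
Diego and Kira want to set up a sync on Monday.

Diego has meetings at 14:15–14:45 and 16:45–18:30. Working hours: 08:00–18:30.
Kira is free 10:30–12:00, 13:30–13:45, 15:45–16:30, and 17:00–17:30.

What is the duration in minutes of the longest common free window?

Diego free within 08:00–18:30: 08:00–14:15, 14:45–16:45.
Diego ∩ Kira: 10:30–12:00, 13:30–13:45, 15:45–16:30.
Common window lengths: 90, 15, 45 min; longest is 90.

90 minutes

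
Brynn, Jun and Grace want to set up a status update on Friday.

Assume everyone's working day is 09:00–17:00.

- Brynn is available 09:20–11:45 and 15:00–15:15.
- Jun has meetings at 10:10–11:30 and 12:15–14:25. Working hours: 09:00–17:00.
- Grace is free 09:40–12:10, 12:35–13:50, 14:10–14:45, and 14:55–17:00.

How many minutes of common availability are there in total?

Jun free within 09:00–17:00: 09:00–10:10, 11:30–12:15, 14:25–17:00.
Brynn ∩ Jun: 09:20–10:10, 11:30–11:45, 15:00–15:15.
Brynn ∩ Jun ∩ Grace: 09:40–10:10, 11:30–11:45, 15:00–15:15.
Total common minutes: 30 + 15 + 15 = 60.

60 minutes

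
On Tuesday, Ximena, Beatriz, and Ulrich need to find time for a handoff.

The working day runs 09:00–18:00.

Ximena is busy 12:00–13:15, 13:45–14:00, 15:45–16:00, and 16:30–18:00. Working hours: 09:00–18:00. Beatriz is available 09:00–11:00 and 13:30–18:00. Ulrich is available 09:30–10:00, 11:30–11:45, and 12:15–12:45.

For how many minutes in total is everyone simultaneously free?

30 minutes

Ximena free within 09:00–18:00: 09:00–12:00, 13:15–13:45, 14:00–15:45, 16:00–16:30.
Ximena ∩ Beatriz: 09:00–11:00, 13:30–13:45, 14:00–15:45, 16:00–16:30.
Ximena ∩ Beatriz ∩ Ulrich: 09:30–10:00.
Total common minutes: 30.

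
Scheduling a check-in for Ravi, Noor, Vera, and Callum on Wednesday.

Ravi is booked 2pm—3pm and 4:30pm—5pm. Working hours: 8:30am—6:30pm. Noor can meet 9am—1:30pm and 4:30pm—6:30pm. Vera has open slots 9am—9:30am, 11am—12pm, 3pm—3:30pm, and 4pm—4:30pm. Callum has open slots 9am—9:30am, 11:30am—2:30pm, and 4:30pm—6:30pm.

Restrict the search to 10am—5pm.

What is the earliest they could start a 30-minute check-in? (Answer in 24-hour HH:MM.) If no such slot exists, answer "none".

11:30

Ravi free within 08:30–18:30: 08:30–14:00, 15:00–16:30, 17:00–18:30.
Ravi ∩ Noor: 09:00–13:30, 17:00–18:30.
Ravi ∩ Noor ∩ Vera: 09:00–09:30, 11:00–12:00.
Ravi ∩ Noor ∩ Vera ∩ Callum: 09:00–09:30, 11:30–12:00.
Restricted to 10:00–17:00: 11:30–12:00.
Windows ≥ 30 min: 11:30–12:00.
Earliest such window starts at 11:30.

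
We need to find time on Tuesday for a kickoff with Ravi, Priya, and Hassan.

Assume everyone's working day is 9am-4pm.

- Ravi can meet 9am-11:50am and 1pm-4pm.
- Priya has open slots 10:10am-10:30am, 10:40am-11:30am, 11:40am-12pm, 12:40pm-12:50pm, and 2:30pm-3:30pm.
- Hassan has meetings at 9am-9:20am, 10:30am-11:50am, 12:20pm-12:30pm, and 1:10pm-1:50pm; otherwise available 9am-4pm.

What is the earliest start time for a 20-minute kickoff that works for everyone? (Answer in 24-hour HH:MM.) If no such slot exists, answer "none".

Hassan free within 09:00–16:00: 09:20–10:30, 11:50–12:20, 12:30–13:10, 13:50–16:00.
Ravi ∩ Priya: 10:10–10:30, 10:40–11:30, 11:40–11:50, 14:30–15:30.
Ravi ∩ Priya ∩ Hassan: 10:10–10:30, 14:30–15:30.
Windows ≥ 20 min: 10:10–10:30, 14:30–15:30.
Earliest such window starts at 10:10.

10:10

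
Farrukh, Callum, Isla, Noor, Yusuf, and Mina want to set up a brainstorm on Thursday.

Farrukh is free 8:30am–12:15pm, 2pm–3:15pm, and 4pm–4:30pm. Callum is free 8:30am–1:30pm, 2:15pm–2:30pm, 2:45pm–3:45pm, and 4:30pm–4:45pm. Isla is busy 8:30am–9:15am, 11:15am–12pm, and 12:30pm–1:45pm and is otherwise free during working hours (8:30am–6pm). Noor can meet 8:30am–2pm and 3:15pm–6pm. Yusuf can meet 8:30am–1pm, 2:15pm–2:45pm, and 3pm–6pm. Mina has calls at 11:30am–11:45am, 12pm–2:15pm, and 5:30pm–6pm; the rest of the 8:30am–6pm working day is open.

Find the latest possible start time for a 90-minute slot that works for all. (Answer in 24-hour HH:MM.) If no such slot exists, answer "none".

09:45

Isla free within 08:30–18:00: 09:15–11:15, 12:00–12:30, 13:45–18:00.
Mina free within 08:30–18:00: 08:30–11:30, 11:45–12:00, 14:15–17:30.
Farrukh ∩ Callum: 08:30–12:15, 14:15–14:30, 14:45–15:15.
Farrukh ∩ Callum ∩ Isla: 09:15–11:15, 12:00–12:15, 14:15–14:30, 14:45–15:15.
Farrukh ∩ Callum ∩ Isla ∩ Noor: 09:15–11:15, 12:00–12:15.
Farrukh ∩ Callum ∩ Isla ∩ Noor ∩ Yusuf: 09:15–11:15, 12:00–12:15.
Farrukh ∩ Callum ∩ Isla ∩ Noor ∩ Yusuf ∩ Mina: 09:15–11:15.
Windows ≥ 90 min: 09:15–11:15.
Latest start in the last window 09:15–11:15 is 11:15 − 90 min = 09:45.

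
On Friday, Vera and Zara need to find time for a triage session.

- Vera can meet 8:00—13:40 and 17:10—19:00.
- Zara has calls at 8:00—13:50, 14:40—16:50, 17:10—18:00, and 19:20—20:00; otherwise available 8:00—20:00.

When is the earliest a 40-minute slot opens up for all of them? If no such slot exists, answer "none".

18:00

Zara free within 08:00–20:00: 13:50–14:40, 16:50–17:10, 18:00–19:20.
Vera ∩ Zara: 18:00–19:00.
Windows ≥ 40 min: 18:00–19:00.
Earliest such window starts at 18:00.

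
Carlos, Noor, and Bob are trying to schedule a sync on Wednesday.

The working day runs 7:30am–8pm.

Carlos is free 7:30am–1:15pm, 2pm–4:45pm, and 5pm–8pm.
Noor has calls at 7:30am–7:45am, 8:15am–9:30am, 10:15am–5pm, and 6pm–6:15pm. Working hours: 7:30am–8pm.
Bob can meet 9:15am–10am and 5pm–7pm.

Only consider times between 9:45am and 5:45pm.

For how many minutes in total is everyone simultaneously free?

60 minutes

Noor free within 07:30–20:00: 07:45–08:15, 09:30–10:15, 17:00–18:00, 18:15–20:00.
Carlos ∩ Noor: 07:45–08:15, 09:30–10:15, 17:00–18:00, 18:15–20:00.
Carlos ∩ Noor ∩ Bob: 09:30–10:00, 17:00–18:00, 18:15–19:00.
Restricted to 09:45–17:45: 09:45–10:00, 17:00–17:45.
Total common minutes: 15 + 45 = 60.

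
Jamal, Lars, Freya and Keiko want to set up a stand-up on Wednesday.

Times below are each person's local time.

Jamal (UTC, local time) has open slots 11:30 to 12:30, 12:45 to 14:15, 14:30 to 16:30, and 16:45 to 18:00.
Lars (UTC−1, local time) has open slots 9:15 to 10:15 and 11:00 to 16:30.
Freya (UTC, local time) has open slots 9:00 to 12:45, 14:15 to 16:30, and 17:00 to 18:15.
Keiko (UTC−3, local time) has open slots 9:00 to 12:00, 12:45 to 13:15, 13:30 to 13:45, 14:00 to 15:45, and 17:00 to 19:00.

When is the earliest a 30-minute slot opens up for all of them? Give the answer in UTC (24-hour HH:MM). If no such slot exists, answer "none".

Jamal → UTC: 11:30–12:30, 12:45–14:15, 14:30–16:30, 16:45–18:00.
Lars → UTC: 10:15–11:15, 12:00–17:30.
Freya → UTC: 09:00–12:45, 14:15–16:30, 17:00–18:15.
Keiko → UTC: 12:00–15:00, 15:45–16:15, 16:30–16:45, 17:00–18:45, 20:00–22:00.
Jamal ∩ Lars: 12:00–12:30, 12:45–14:15, 14:30–16:30, 16:45–17:30.
Jamal ∩ Lars ∩ Freya: 12:00–12:30, 14:30–16:30, 17:00–17:30.
Jamal ∩ Lars ∩ Freya ∩ Keiko: 12:00–12:30, 14:30–15:00, 15:45–16:15, 17:00–17:30.
Windows ≥ 30 min: 12:00–12:30, 14:30–15:00, 15:45–16:15, 17:00–17:30.
Earliest such window starts at 12:00.

12:00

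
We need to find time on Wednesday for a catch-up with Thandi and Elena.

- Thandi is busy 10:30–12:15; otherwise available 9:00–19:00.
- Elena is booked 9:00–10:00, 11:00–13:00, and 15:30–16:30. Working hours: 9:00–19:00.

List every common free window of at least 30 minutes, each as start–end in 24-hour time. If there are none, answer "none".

Thandi free within 09:00–19:00: 09:00–10:30, 12:15–19:00.
Elena free within 09:00–19:00: 10:00–11:00, 13:00–15:30, 16:30–19:00.
Thandi ∩ Elena: 10:00–10:30, 13:00–15:30, 16:30–19:00.
Windows ≥ 30 min: 10:00–10:30, 13:00–15:30, 16:30–19:00.

10:00–10:30, 13:00–15:30, 16:30–19:00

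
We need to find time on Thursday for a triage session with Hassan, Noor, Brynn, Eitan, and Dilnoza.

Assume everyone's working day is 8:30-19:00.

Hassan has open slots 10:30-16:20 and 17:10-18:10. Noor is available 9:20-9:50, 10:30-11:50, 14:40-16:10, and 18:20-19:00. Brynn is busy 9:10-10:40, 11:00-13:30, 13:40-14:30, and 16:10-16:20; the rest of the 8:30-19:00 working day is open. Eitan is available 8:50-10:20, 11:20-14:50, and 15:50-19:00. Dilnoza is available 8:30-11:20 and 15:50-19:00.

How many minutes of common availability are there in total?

Brynn free within 08:30–19:00: 08:30–09:10, 10:40–11:00, 13:30–13:40, 14:30–16:10, 16:20–19:00.
Hassan ∩ Noor: 10:30–11:50, 14:40–16:10.
Hassan ∩ Noor ∩ Brynn: 10:40–11:00, 14:40–16:10.
Hassan ∩ Noor ∩ Brynn ∩ Eitan: 14:40–14:50, 15:50–16:10.
Hassan ∩ Noor ∩ Brynn ∩ Eitan ∩ Dilnoza: 15:50–16:10.
Total common minutes: 20.

20 minutes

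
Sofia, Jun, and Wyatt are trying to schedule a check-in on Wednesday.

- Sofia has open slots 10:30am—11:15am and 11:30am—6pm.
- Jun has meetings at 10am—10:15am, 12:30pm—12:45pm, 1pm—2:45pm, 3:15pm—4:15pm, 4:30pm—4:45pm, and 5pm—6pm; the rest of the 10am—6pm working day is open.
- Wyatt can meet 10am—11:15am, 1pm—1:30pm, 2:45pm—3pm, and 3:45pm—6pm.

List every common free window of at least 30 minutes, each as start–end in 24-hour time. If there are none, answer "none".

Jun free within 10:00–18:00: 10:15–12:30, 12:45–13:00, 14:45–15:15, 16:15–16:30, 16:45–17:00.
Sofia ∩ Jun: 10:30–11:15, 11:30–12:30, 12:45–13:00, 14:45–15:15, 16:15–16:30, 16:45–17:00.
Sofia ∩ Jun ∩ Wyatt: 10:30–11:15, 14:45–15:00, 16:15–16:30, 16:45–17:00.
Windows ≥ 30 min: 10:30–11:15.

10:30–11:15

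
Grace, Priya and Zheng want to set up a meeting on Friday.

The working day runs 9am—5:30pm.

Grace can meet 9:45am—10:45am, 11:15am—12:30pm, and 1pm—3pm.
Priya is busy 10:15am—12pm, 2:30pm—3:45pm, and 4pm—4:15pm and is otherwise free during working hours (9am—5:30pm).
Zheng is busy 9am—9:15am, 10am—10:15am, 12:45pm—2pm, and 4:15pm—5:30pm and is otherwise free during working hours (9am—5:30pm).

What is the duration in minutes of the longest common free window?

Priya free within 09:00–17:30: 09:00–10:15, 12:00–14:30, 15:45–16:00, 16:15–17:30.
Zheng free within 09:00–17:30: 09:15–10:00, 10:15–12:45, 14:00–16:15.
Grace ∩ Priya: 09:45–10:15, 12:00–12:30, 13:00–14:30.
Grace ∩ Priya ∩ Zheng: 09:45–10:00, 12:00–12:30, 14:00–14:30.
Common window lengths: 15, 30, 30 min; longest is 30.

30 minutes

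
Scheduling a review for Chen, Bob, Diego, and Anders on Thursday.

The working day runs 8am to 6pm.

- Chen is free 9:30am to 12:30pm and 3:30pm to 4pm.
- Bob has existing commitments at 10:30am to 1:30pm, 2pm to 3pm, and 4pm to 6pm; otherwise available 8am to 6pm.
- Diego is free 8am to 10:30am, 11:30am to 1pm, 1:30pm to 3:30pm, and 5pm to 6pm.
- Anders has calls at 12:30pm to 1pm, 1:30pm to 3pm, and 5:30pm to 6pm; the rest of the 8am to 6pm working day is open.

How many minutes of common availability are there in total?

60 minutes

Bob free within 08:00–18:00: 08:00–10:30, 13:30–14:00, 15:00–16:00.
Anders free within 08:00–18:00: 08:00–12:30, 13:00–13:30, 15:00–17:30.
Chen ∩ Bob: 09:30–10:30, 15:30–16:00.
Chen ∩ Bob ∩ Diego: 09:30–10:30.
Chen ∩ Bob ∩ Diego ∩ Anders: 09:30–10:30.
Total common minutes: 60.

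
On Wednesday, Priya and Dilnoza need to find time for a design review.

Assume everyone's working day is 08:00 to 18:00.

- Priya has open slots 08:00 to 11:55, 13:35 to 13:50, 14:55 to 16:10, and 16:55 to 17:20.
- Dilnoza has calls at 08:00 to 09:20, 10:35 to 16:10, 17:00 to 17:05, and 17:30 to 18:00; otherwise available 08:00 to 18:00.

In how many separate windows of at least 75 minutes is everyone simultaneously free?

Dilnoza free within 08:00–18:00: 09:20–10:35, 16:10–17:00, 17:05–17:30.
Priya ∩ Dilnoza: 09:20–10:35, 16:55–17:00, 17:05–17:20.
Windows ≥ 75 min: 09:20–10:35.
That's 1 window.

1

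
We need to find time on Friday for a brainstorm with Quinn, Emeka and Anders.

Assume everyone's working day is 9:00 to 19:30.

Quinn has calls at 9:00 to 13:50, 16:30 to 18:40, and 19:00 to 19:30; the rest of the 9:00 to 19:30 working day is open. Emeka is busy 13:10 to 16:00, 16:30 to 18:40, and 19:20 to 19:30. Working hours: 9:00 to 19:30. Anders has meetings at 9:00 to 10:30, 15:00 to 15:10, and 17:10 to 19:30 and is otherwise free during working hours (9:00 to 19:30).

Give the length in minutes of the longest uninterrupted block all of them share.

30 minutes

Quinn free within 09:00–19:30: 13:50–16:30, 18:40–19:00.
Emeka free within 09:00–19:30: 09:00–13:10, 16:00–16:30, 18:40–19:20.
Anders free within 09:00–19:30: 10:30–15:00, 15:10–17:10.
Quinn ∩ Emeka: 16:00–16:30, 18:40–19:00.
Quinn ∩ Emeka ∩ Anders: 16:00–16:30.
Single common window of 30 minutes.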